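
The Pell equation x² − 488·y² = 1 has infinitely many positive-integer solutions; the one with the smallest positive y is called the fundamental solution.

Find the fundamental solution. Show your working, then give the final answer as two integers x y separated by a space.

[22; 11,44] for √488; ℓ=2 ⇒ convergent index 1
i=0: a=22 ⇒ p=22, q=1
i=1: a=11 ⇒ p=243, q=11
(x₁, y₁) = (243, 11);  243² − 488·11² = 1 ✓

243 11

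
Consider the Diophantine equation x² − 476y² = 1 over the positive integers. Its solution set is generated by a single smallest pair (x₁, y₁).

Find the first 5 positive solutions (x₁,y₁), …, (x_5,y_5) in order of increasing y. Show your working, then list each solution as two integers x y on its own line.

28799 1320
1658764801 76029360
95541534979199 4379139075960
5503001330073139201 252229652421114720
316961870514011136719999 14527923515772226566600

[21; 1,4,2,10,2,4,1,42] for √476; ℓ=8 ⇒ convergent index 7
a_0=21:  p_0=21·1+0=21,  q_0=21·0+1=1
…
a_3=2:  p_3=2·109+22=240,  q_3=2·5+1=11
a_4=10:  p_4=10·240+109=2509,  q_4=10·11+5=115
…
a_6=4:  p_6=4·5258+2509=23541,  q_6=4·241+115=1079
a_7=1:  p_7=1·23541+5258=28799,  q_7=1·1079+241=1320
→ (28799, 1320).  Check: 28799²=829382401, 476·1320²=829382400, difference 1.
k=2:  x_2 = 28799·28799+476·1320·1320 = 1658764801,  y_2 = 28799·1320+1320·28799 = 76029360
k=3:  x_3 = 28799·1658764801+476·1320·76029360 = 95541534979199,  y_3 = 28799·76029360+1320·1658764801 = 4379139075960
k=4:  x_4 = 28799·95541534979199+476·1320·4379139075960 = 5503001330073139201,  y_4 = 28799·4379139075960+1320·95541534979199 = 252229652421114720
k=5:  x_5 = 28799·5503001330073139201+476·1320·252229652421114720 = 316961870514011136719999,  y_5 = 28799·252229652421114720+1320·5503001330073139201 = 14527923515772226566600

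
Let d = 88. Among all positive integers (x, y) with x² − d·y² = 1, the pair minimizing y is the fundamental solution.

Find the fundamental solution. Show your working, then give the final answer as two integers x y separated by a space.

197 21

√88 → a₀=9, period (2,1,1,1,2,18); ℓ=6 even so k=5
step 0: (9, 1)  from 9·(1,0) + (0,1)
…
step 2: (28, 3)  from 1·(19,2) + (9,1)
…
step 4: (75, 8)  from 1·(47,5) + (28,3)
step 5: (197, 21)  from 2·(75,8) + (47,5)
(x₁, y₁) = (197, 21);  197² − 88·21² = 1 ✓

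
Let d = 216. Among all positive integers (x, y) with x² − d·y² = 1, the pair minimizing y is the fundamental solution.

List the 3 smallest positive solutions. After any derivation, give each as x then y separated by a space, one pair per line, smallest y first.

485 33
470449 32010
456335045 31049667

[14; 1,2,3,2,1,28] for √216; ℓ=6 ⇒ convergent index 5
k=0  a_k=14  p_k/q_k = 14/1
k=1  a_k=1  p_k/q_k = 15/1
k=2  a_k=2  p_k/q_k = 44/3
k=3  a_k=3  p_k/q_k = 147/10
k=4  a_k=2  p_k/q_k = 338/23
k=5  a_k=1  p_k/q_k = 485/33
→ (485, 33).  Check: 485²=235225, 216·33²=235224, difference 1.
(485+33√216)^2 = 470449 + 32010√216
(485+33√216)^3 = 456335045 + 31049667√216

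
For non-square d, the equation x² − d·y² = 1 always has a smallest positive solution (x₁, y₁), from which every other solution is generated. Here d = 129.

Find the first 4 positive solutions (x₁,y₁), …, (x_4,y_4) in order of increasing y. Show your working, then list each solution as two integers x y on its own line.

√129 → a₀=11, period (2,1,3,1,6,1,3,1,2,22); ℓ=10 even so k=9
step 0: (11, 1)  from 11·(1,0) + (0,1)
…
step 3: (125, 11)  from 3·(34,3) + (23,2)
…
step 5: (1079, 95)  from 6·(159,14) + (125,11)
step 6: (1238, 109)  from 1·(1079,95) + (159,14)
…
step 8: (6031, 531)  from 1·(4793,422) + (1238,109)
step 9: (16855, 1484)  from 2·(6031,531) + (4793,422)
fundamental: x₁=16855, y₁=1484  (since 284091025 − 129·2202256 = 1)
(x_2, y_2) = (16855·16855 + 129·1484·1484, 16855·1484 + 1484·16855) = (568182049, 50025640)
(x_3, y_3) = (16855·568182049 + 129·1484·50025640, 16855·50025640 + 1484·568182049) = (19153416854935, 1686364322916)
(x_4, y_4) = (16855·19153416854935 + 129·1484·1686364322916, 16855·1686364322916 + 1484·19153416854935) = (645661681611676801, 56847341275472720)

16855 1484
568182049 50025640
19153416854935 1686364322916
645661681611676801 56847341275472720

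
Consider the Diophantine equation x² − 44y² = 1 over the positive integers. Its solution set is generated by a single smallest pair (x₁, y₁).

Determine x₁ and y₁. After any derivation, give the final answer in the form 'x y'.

√44 → a₀=6, period (1,1,1,2,1,1,1,12); ℓ=8 even so k=7
i=0: a=6 ⇒ p=6, q=1
…
i=3: a=1 ⇒ p=20, q=3
…
i=5: a=1 ⇒ p=73, q=11
i=6: a=1 ⇒ p=126, q=19
i=7: a=1 ⇒ p=199, q=30
(x₁, y₁) = (199, 30);  199² − 44·30² = 1 ✓

199 30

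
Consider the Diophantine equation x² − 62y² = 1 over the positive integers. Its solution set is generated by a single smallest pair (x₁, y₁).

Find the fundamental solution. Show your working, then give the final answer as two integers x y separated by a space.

63 8

√62 = [7; 1,6,1,14, …], period ℓ=4 (even) → k=3
a_0=7:  p_0=7·1+0=7,  q_0=7·0+1=1
…
a_2=6:  p_2=6·8+7=55,  q_2=6·1+1=7
a_3=1:  p_3=1·55+8=63,  q_3=1·7+1=8
fundamental: x₁=63, y₁=8  (since 3969 − 62·64 = 1)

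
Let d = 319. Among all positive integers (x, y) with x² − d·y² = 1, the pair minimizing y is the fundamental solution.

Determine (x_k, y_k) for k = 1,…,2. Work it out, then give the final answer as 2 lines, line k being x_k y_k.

12901780 722361
332911854336799 18639485405160

√319 → a₀=17, period (1,6,5,1,4,…,6,1,34); ℓ=14 even so k=13
i=0: a=17 ⇒ p=17, q=1
i=1: a=1 ⇒ p=18, q=1
…
i=4: a=1 ⇒ p=768, q=43
…
i=8: a=3 ⇒ p=58797, q=3292
…
i=12: a=6 ⇒ p=11102899, q=621643
i=13: a=1 ⇒ p=12901780, q=722361
→ (12901780, 722361).  Check: 12901780²=166455927168400, 319·722361²=166455927168399, difference 1.
n=2: (12901780,722361)∘(12901780,722361) = (12901780·12901780+319·722361·722361, 12901780·722361+722361·12901780) = (332911854336799,18639485405160)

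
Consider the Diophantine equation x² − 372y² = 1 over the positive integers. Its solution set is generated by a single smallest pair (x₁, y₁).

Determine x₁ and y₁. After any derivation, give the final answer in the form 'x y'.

d=372: √d = [19; 3,2,12,2,3,38] (ℓ=6, even), read p_5/q_5
k=0  a_k=19  p_k/q_k = 19/1
k=1  a_k=3  p_k/q_k = 58/3
…
k=3  a_k=12  p_k/q_k = 1678/87
k=4  a_k=2  p_k/q_k = 3491/181
k=5  a_k=3  p_k/q_k = 12151/630
fundamental: x₁=12151, y₁=630  (since 147646801 − 372·396900 = 1)

12151 630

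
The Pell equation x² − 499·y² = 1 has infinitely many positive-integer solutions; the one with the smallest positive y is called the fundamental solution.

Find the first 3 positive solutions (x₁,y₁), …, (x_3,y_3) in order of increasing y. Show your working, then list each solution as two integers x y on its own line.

4490 201
40320199 1804980
362075382530 16208720199

d=499: √d = [22; 2,1,21,1,2,44] (ℓ=6, even), read p_5/q_5
a_0=22:  p_0=22·1+0=22,  q_0=22·0+1=1
…
a_4=1:  p_4=1·1452+67=1519,  q_4=1·65+3=68
a_5=2:  p_5=2·1519+1452=4490,  q_5=2·68+65=201
→ (4490, 201).  Check: 4490²=20160100, 499·201²=20160099, difference 1.
k=2:  x_2 = 4490·4490+499·201·201 = 40320199,  y_2 = 4490·201+201·4490 = 1804980
k=3:  x_3 = 4490·40320199+499·201·1804980 = 362075382530,  y_3 = 4490·1804980+201·40320199 = 16208720199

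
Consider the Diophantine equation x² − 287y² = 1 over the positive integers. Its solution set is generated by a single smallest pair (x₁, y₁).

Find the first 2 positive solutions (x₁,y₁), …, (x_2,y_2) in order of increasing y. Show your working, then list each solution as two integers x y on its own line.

d=287: √d = [16; 1,15,1,32] (ℓ=4, even), read p_3/q_3
i=0: a=16 ⇒ p=16, q=1
…
i=2: a=15 ⇒ p=271, q=16
i=3: a=1 ⇒ p=288, q=17
(x₁, y₁) = (288, 17);  288² − 287·17² = 1 ✓
k=2:  x_2 = 288·288+287·17·17 = 165887,  y_2 = 288·17+17·288 = 9792

288 17
165887 9792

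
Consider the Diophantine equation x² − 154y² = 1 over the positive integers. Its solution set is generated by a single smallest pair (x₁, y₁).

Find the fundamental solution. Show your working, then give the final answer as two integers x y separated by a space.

21295 1716

√154 = [12; 2,2,3,1,2,1,3,2,2,24, …], period ℓ=10 (even) → k=9
a_0=12:  p_0=12·1+0=12,  q_0=12·0+1=1
…
a_3=3:  p_3=3·62+25=211,  q_3=3·5+2=17
…
a_5=2:  p_5=2·273+211=757,  q_5=2·22+17=61
a_6=1:  p_6=1·757+273=1030,  q_6=1·61+22=83
a_7=3:  p_7=3·1030+757=3847,  q_7=3·83+61=310
a_8=2:  p_8=2·3847+1030=8724,  q_8=2·310+83=703
a_9=2:  p_9=2·8724+3847=21295,  q_9=2·703+310=1716
(x₁, y₁) = (21295, 1716);  21295² − 154·1716² = 1 ✓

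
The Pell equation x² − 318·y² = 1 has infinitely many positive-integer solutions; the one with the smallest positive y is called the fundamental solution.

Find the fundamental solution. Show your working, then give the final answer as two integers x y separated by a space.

107 6

√318 = [17; 1,4,1,34, …], period ℓ=4 (even) → k=3
a_0=17:  p_0=17·1+0=17,  q_0=17·0+1=1
a_1=1:  p_1=1·17+1=18,  q_1=1·1+0=1
a_2=4:  p_2=4·18+17=89,  q_2=4·1+1=5
a_3=1:  p_3=1·89+18=107,  q_3=1·5+1=6
→ (107, 6).  Check: 107²=11449, 318·6²=11448, difference 1.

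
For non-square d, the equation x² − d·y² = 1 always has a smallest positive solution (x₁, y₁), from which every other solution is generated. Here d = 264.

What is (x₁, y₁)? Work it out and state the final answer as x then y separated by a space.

d=264: √d = [16; 4,32] (ℓ=2, even), read p_1/q_1
k=0  a_k=16  p_k/q_k = 16/1
k=1  a_k=4  p_k/q_k = 65/4
(x₁, y₁) = (65, 4);  65² − 264·4² = 1 ✓

65 4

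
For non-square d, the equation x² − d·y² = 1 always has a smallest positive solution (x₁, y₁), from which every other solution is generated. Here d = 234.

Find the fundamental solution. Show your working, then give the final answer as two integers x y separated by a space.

5201 340

[15; 3,2,1,2,1,2,3,30] for √234; ℓ=8 ⇒ convergent index 7
step 0: (15, 1)  from 15·(1,0) + (0,1)
…
step 3: (153, 10)  from 1·(107,7) + (46,3)
step 4: (413, 27)  from 2·(153,10) + (107,7)
step 5: (566, 37)  from 1·(413,27) + (153,10)
step 6: (1545, 101)  from 2·(566,37) + (413,27)
step 7: (5201, 340)  from 3·(1545,101) + (566,37)
(x₁, y₁) = (5201, 340);  5201² − 234·340² = 1 ✓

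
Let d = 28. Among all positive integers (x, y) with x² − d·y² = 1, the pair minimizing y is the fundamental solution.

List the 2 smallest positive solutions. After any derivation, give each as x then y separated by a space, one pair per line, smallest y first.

√28 = [5; 3,2,3,10, …], period ℓ=4 (even) → k=3
a_0=5:  p_0=5·1+0=5,  q_0=5·0+1=1
a_1=3:  p_1=3·5+1=16,  q_1=3·1+0=3
a_2=2:  p_2=2·16+5=37,  q_2=2·3+1=7
a_3=3:  p_3=3·37+16=127,  q_3=3·7+3=24
(x₁, y₁) = (127, 24);  127² − 28·24² = 1 ✓
(127+24√28)^2 = 32257 + 6096√28

127 24
32257 6096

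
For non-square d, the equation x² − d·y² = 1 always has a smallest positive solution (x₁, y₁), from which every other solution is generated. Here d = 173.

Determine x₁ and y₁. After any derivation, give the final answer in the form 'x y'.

√173 = [13; 6,1,1,6,26, …], period ℓ=5 (odd) → k=9
i=0: a=13 ⇒ p=13, q=1
i=1: a=6 ⇒ p=79, q=6
…
i=3: a=1 ⇒ p=171, q=13
i=4: a=6 ⇒ p=1118, q=85
i=5: a=26 ⇒ p=29239, q=2223
i=6: a=6 ⇒ p=176552, q=13423
i=7: a=1 ⇒ p=205791, q=15646
i=8: a=1 ⇒ p=382343, q=29069
i=9: a=6 ⇒ p=2499849, q=190060
fundamental: x₁=2499849, y₁=190060  (since 6249245022801 − 173·36122803600 = 1)

2499849 190060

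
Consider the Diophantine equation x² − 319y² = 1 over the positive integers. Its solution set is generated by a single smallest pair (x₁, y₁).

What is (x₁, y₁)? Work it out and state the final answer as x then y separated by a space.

12901780 722361

d=319: √d = [17; 1,6,5,1,4,…,6,1,34] (ℓ=14, even), read p_13/q_13
k=0  a_k=17  p_k/q_k = 17/1
…
k=4  a_k=1  p_k/q_k = 768/43
k=5  a_k=4  p_k/q_k = 3715/208
…
k=7  a_k=1  p_k/q_k = 15628/875
k=8  a_k=3  p_k/q_k = 58797/3292
k=9  a_k=4  p_k/q_k = 250816/14043
k=10  a_k=1  p_k/q_k = 309613/17335
k=11  a_k=5  p_k/q_k = 1798881/100718
k=12  a_k=6  p_k/q_k = 11102899/621643
k=13  a_k=1  p_k/q_k = 12901780/722361
→ (12901780, 722361).  Check: 12901780²=166455927168400, 319·722361²=166455927168399, difference 1.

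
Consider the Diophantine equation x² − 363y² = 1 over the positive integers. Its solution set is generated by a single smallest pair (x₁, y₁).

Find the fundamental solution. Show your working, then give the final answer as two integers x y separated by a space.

362 19

√363 = [19; 19,38, …], period ℓ=2 (even) → k=1
step 0: (19, 1)  from 19·(1,0) + (0,1)
step 1: (362, 19)  from 19·(19,1) + (1,0)
→ (362, 19).  Check: 362²=131044, 363·19²=131043, difference 1.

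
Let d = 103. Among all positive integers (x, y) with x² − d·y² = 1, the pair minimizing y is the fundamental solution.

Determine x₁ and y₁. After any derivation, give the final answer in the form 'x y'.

√103 → a₀=10, period (6,1,2,1,1,9,1,1,2,1,6,20); ℓ=12 even so k=11
step 0: (10, 1)  from 10·(1,0) + (0,1)
step 1: (61, 6)  from 6·(10,1) + (1,0)
step 2: (71, 7)  from 1·(61,6) + (10,1)
…
step 4: (274, 27)  from 1·(203,20) + (71,7)
step 5: (477, 47)  from 1·(274,27) + (203,20)
…
step 7: (5044, 497)  from 1·(4567,450) + (477,47)
…
step 9: (24266, 2391)  from 2·(9611,947) + (5044,497)
step 10: (33877, 3338)  from 1·(24266,2391) + (9611,947)
step 11: (227528, 22419)  from 6·(33877,3338) + (24266,2391)
(x₁, y₁) = (227528, 22419);  227528² − 103·22419² = 1 ✓

227528 22419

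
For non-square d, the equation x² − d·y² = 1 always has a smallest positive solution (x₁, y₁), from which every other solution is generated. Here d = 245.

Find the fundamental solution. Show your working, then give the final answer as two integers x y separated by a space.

51841 3312

[15; 1,1,1,7,6,7,1,1,1,30] for √245; ℓ=10 ⇒ convergent index 9
k=0  a_k=15  p_k/q_k = 15/1
…
k=2  a_k=1  p_k/q_k = 31/2
…
k=7  a_k=1  p_k/q_k = 18016/1151
k=8  a_k=1  p_k/q_k = 33825/2161
k=9  a_k=1  p_k/q_k = 51841/3312
(x₁, y₁) = (51841, 3312);  51841² − 245·3312² = 1 ✓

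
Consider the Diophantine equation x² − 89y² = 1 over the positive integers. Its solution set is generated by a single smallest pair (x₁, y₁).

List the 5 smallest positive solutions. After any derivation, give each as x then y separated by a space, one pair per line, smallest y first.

500001 53000
500002000001 53000106000
500003000004500001 53000212000159000
500004000010000008000001 53000318000530000212000
500005000017500025000012500001 53000424001113001060000265000

√89 → a₀=9, period (2,3,3,2,18); ℓ=5 odd so k=9
k=0  a_k=9  p_k/q_k = 9/1
k=1  a_k=2  p_k/q_k = 19/2
k=2  a_k=3  p_k/q_k = 66/7
k=3  a_k=3  p_k/q_k = 217/23
k=4  a_k=2  p_k/q_k = 500/53
k=5  a_k=18  p_k/q_k = 9217/977
k=6  a_k=2  p_k/q_k = 18934/2007
k=7  a_k=3  p_k/q_k = 66019/6998
k=8  a_k=3  p_k/q_k = 216991/23001
k=9  a_k=2  p_k/q_k = 500001/53000
→ (500001, 53000).  Check: 500001²=250001000001, 89·53000²=250001000000, difference 1.
(500001+53000√89)^2 = 500002000001 + 53000106000√89
(500001+53000√89)^3 = 500003000004500001 + 53000212000159000√89
(500001+53000√89)^4 = 500004000010000008000001 + 53000318000530000212000√89
(500001+53000√89)^5 = 500005000017500025000012500001 + 53000424001113001060000265000√89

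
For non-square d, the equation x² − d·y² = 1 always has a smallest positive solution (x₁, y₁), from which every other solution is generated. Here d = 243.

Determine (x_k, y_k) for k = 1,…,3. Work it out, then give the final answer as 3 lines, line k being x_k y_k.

[15; 1,1,2,3,15,3,2,1,1,30] for √243; ℓ=10 ⇒ convergent index 9
i=0: a=15 ⇒ p=15, q=1
i=1: a=1 ⇒ p=16, q=1
i=2: a=1 ⇒ p=31, q=2
…
i=5: a=15 ⇒ p=4053, q=260
…
i=7: a=2 ⇒ p=28901, q=1854
i=8: a=1 ⇒ p=41325, q=2651
i=9: a=1 ⇒ p=70226, q=4505
fundamental: x₁=70226, y₁=4505  (since 4931691076 − 243·20295025 = 1)
n=2: (70226,4505)∘(70226,4505) = (70226·70226+243·4505·4505, 70226·4505+4505·70226) = (9863382151,632736260)
n=3: (9863382151,632736260)∘(70226,4505) = (70226·9863382151+243·4505·632736260, 70226·632736260+4505·9863382151) = (1385331749802026,88869073185015)

70226 4505
9863382151 632736260
1385331749802026 88869073185015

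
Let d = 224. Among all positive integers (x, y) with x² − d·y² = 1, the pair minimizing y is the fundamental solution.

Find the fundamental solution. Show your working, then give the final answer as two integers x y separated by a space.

15 1

√224 → a₀=14, period (1,28); ℓ=2 even so k=1
k=0  a_k=14  p_k/q_k = 14/1
k=1  a_k=1  p_k/q_k = 15/1
→ (15, 1).  Check: 15²=225, 224·1²=224, difference 1.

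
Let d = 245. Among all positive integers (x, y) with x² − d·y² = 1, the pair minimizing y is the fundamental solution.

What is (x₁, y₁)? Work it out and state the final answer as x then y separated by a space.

51841 3312

√245 → a₀=15, period (1,1,1,7,6,7,1,1,1,30); ℓ=10 even so k=9
step 0: (15, 1)  from 15·(1,0) + (0,1)
step 1: (16, 1)  from 1·(15,1) + (1,0)
step 2: (31, 2)  from 1·(16,1) + (15,1)
…
step 6: (15809, 1010)  from 7·(2207,141) + (360,23)
…
step 8: (33825, 2161)  from 1·(18016,1151) + (15809,1010)
step 9: (51841, 3312)  from 1·(33825,2161) + (18016,1151)
fundamental: x₁=51841, y₁=3312  (since 2687489281 − 245·10969344 = 1)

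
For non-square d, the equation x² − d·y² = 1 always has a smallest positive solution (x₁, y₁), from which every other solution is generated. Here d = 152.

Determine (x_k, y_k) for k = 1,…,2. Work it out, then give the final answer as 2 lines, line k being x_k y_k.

37 3
2737 222

[12; 3,24] for √152; ℓ=2 ⇒ convergent index 1
a_0=12:  p_0=12·1+0=12,  q_0=12·0+1=1
a_1=3:  p_1=3·12+1=37,  q_1=3·1+0=3
→ (37, 3).  Check: 37²=1369, 152·3²=1368, difference 1.
k=2:  x_2 = 37·37+152·3·3 = 2737,  y_2 = 37·3+3·37 = 222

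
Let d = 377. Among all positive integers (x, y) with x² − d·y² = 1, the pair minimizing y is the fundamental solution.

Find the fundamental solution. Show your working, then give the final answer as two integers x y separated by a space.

d=377: √d = [19; 2,2,2,38] (ℓ=4, even), read p_3/q_3
a_0=19:  p_0=19·1+0=19,  q_0=19·0+1=1
…
a_2=2:  p_2=2·39+19=97,  q_2=2·2+1=5
a_3=2:  p_3=2·97+39=233,  q_3=2·5+2=12
fundamental: x₁=233, y₁=12  (since 54289 − 377·144 = 1)

233 12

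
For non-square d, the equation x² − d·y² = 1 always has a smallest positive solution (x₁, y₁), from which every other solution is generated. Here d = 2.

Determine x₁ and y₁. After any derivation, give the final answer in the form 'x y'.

[1; 2] for √2; ℓ=1 ⇒ convergent index 1
step 0: (1, 1)  from 1·(1,0) + (0,1)
step 1: (3, 2)  from 2·(1,1) + (1,0)
→ (3, 2).  Check: 3²=9, 2·2²=8, difference 1.

3 2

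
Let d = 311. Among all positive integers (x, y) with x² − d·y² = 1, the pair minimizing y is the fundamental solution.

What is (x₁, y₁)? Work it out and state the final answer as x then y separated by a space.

√311 = [17; 1,1,1,2,1,…,1,1,34, …], period ℓ=16 (even) → k=15
k=0  a_k=17  p_k/q_k = 17/1
k=1  a_k=1  p_k/q_k = 18/1
…
k=5  a_k=1  p_k/q_k = 194/11
…
k=9  a_k=3  p_k/q_k = 217583/12338
…
k=12  a_k=2  p_k/q_k = 4565134/258865
k=13  a_k=1  p_k/q_k = 6159373/349266
k=14  a_k=1  p_k/q_k = 10724507/608131
k=15  a_k=1  p_k/q_k = 16883880/957397
(x₁, y₁) = (16883880, 957397);  16883880² − 311·957397² = 1 ✓

16883880 957397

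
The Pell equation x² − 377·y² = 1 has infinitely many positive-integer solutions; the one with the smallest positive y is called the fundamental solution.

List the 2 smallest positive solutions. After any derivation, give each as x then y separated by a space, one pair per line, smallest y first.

233 12
108577 5592

[19; 2,2,2,38] for √377; ℓ=4 ⇒ convergent index 3
step 0: (19, 1)  from 19·(1,0) + (0,1)
step 1: (39, 2)  from 2·(19,1) + (1,0)
step 2: (97, 5)  from 2·(39,2) + (19,1)
step 3: (233, 12)  from 2·(97,5) + (39,2)
(x₁, y₁) = (233, 12);  233² − 377·12² = 1 ✓
n=2: (233,12)∘(233,12) = (233·233+377·12·12, 233·12+12·233) = (108577,5592)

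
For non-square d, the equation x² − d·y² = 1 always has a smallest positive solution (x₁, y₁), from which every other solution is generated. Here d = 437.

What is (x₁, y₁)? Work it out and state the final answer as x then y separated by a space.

√437 → a₀=20, period (1,9,2,9,1,40); ℓ=6 even so k=5
i=0: a=20 ⇒ p=20, q=1
i=1: a=1 ⇒ p=21, q=1
…
i=4: a=9 ⇒ p=4160, q=199
i=5: a=1 ⇒ p=4599, q=220
(x₁, y₁) = (4599, 220);  4599² − 437·220² = 1 ✓

4599 220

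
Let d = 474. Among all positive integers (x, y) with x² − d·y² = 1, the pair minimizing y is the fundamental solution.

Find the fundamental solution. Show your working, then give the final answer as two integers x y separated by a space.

√474 → a₀=21, period (1,3,2,1,1,…,3,1,42); ℓ=14 even so k=13
i=0: a=21 ⇒ p=21, q=1
i=1: a=1 ⇒ p=22, q=1
…
i=4: a=1 ⇒ p=283, q=13
…
i=12: a=3 ⇒ p=149331, q=6859
i=13: a=1 ⇒ p=193549, q=8890
(x₁, y₁) = (193549, 8890);  193549² − 474·8890² = 1 ✓

193549 8890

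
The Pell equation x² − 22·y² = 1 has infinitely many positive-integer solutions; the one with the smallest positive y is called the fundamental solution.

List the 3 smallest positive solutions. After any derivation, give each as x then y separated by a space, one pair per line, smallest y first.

d=22: √d = [4; 1,2,4,2,1,8] (ℓ=6, even), read p_5/q_5
k=0  a_k=4  p_k/q_k = 4/1
…
k=2  a_k=2  p_k/q_k = 14/3
k=3  a_k=4  p_k/q_k = 61/13
k=4  a_k=2  p_k/q_k = 136/29
k=5  a_k=1  p_k/q_k = 197/42
(x₁, y₁) = (197, 42);  197² − 22·42² = 1 ✓
(x_2, y_2) = (197·197 + 22·42·42, 197·42 + 42·197) = (77617, 16548)
(x_3, y_3) = (197·77617 + 22·42·16548, 197·16548 + 42·77617) = (30580901, 6519870)

197 42
77617 16548
30580901 6519870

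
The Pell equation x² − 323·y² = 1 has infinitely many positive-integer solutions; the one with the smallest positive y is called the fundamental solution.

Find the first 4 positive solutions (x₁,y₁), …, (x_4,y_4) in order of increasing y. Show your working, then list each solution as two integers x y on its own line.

18 1
647 36
23274 1295
837217 46584

√323 = [17; 1,34, …], period ℓ=2 (even) → k=1
a_0=17:  p_0=17·1+0=17,  q_0=17·0+1=1
a_1=1:  p_1=1·17+1=18,  q_1=1·1+0=1
→ (18, 1).  Check: 18²=324, 323·1²=323, difference 1.
(x_2, y_2) = (18·18 + 323·1·1, 18·1 + 1·18) = (647, 36)
(x_3, y_3) = (18·647 + 323·1·36, 18·36 + 1·647) = (23274, 1295)
(x_4, y_4) = (18·23274 + 323·1·1295, 18·1295 + 1·23274) = (837217, 46584)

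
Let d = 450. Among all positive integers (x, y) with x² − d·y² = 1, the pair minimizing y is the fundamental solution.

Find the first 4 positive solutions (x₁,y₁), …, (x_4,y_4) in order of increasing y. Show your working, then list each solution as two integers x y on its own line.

19601 924
768398401 36222648
30122754096401 1420000245972
1180872205318713601 55666849606371696

[21; 4,1,2,4,2,1,4,42] for √450; ℓ=8 ⇒ convergent index 7
a_0=21:  p_0=21·1+0=21,  q_0=21·0+1=1
a_1=4:  p_1=4·21+1=85,  q_1=4·1+0=4
a_2=1:  p_2=1·85+21=106,  q_2=1·4+1=5
a_3=2:  p_3=2·106+85=297,  q_3=2·5+4=14
a_4=4:  p_4=4·297+106=1294,  q_4=4·14+5=61
a_5=2:  p_5=2·1294+297=2885,  q_5=2·61+14=136
a_6=1:  p_6=1·2885+1294=4179,  q_6=1·136+61=197
a_7=4:  p_7=4·4179+2885=19601,  q_7=4·197+136=924
fundamental: x₁=19601, y₁=924  (since 384199201 − 450·853776 = 1)
n=2: (19601,924)∘(19601,924) = (19601·19601+450·924·924, 19601·924+924·19601) = (768398401,36222648)
n=3: (768398401,36222648)∘(19601,924) = (19601·768398401+450·924·36222648, 19601·36222648+924·768398401) = (30122754096401,1420000245972)
n=4: (30122754096401,1420000245972)∘(19601,924) = (19601·30122754096401+450·924·1420000245972, 19601·1420000245972+924·30122754096401) = (1180872205318713601,55666849606371696)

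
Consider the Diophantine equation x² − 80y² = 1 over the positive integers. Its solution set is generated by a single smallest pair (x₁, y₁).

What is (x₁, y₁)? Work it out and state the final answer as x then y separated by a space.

[8; 1,16] for √80; ℓ=2 ⇒ convergent index 1
a_0=8:  p_0=8·1+0=8,  q_0=8·0+1=1
a_1=1:  p_1=1·8+1=9,  q_1=1·1+0=1
fundamental: x₁=9, y₁=1  (since 81 − 80·1 = 1)

9 1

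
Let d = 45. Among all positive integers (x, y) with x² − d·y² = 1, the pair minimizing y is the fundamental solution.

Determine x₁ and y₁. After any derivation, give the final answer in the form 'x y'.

[6; 1,2,2,2,1,12] for √45; ℓ=6 ⇒ convergent index 5
k=0  a_k=6  p_k/q_k = 6/1
…
k=2  a_k=2  p_k/q_k = 20/3
k=3  a_k=2  p_k/q_k = 47/7
k=4  a_k=2  p_k/q_k = 114/17
k=5  a_k=1  p_k/q_k = 161/24
(x₁, y₁) = (161, 24);  161² − 45·24² = 1 ✓

161 24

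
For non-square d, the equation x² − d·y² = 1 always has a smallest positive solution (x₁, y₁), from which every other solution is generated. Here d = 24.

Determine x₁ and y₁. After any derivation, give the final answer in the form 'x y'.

5 1

[4; 1,8] for √24; ℓ=2 ⇒ convergent index 1
i=0: a=4 ⇒ p=4, q=1
i=1: a=1 ⇒ p=5, q=1
(x₁, y₁) = (5, 1);  5² − 24·1² = 1 ✓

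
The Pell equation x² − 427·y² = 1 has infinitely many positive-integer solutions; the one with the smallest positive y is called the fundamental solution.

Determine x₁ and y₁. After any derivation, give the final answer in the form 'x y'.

√427 = [20; 1,1,1,40, …], period ℓ=4 (even) → k=3
k=0  a_k=20  p_k/q_k = 20/1
k=1  a_k=1  p_k/q_k = 21/1
k=2  a_k=1  p_k/q_k = 41/2
k=3  a_k=1  p_k/q_k = 62/3
fundamental: x₁=62, y₁=3  (since 3844 − 427·9 = 1)

62 3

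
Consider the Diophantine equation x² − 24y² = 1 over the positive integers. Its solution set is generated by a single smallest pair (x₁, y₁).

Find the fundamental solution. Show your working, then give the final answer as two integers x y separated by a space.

√24 = [4; 1,8, …], period ℓ=2 (even) → k=1
step 0: (4, 1)  from 4·(1,0) + (0,1)
step 1: (5, 1)  from 1·(4,1) + (1,0)
→ (5, 1).  Check: 5²=25, 24·1²=24, difference 1.

5 1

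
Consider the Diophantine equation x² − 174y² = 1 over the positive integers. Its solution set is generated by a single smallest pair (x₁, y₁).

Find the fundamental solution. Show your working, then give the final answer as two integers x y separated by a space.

1451 110

d=174: √d = [13; 5,4,5,26] (ℓ=4, even), read p_3/q_3
step 0: (13, 1)  from 13·(1,0) + (0,1)
step 1: (66, 5)  from 5·(13,1) + (1,0)
step 2: (277, 21)  from 4·(66,5) + (13,1)
step 3: (1451, 110)  from 5·(277,21) + (66,5)
→ (1451, 110).  Check: 1451²=2105401, 174·110²=2105400, difference 1.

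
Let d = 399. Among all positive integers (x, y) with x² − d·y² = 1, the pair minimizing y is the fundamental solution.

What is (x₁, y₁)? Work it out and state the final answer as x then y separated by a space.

d=399: √d = [19; 1,38] (ℓ=2, even), read p_1/q_1
step 0: (19, 1)  from 19·(1,0) + (0,1)
step 1: (20, 1)  from 1·(19,1) + (1,0)
→ (20, 1).  Check: 20²=400, 399·1²=399, difference 1.

20 1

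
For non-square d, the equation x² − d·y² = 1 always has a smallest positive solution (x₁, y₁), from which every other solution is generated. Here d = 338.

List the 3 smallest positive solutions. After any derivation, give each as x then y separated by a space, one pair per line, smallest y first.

√338 → a₀=18, period (2,1,1,2,36); ℓ=5 odd so k=9
i=0: a=18 ⇒ p=18, q=1
…
i=2: a=1 ⇒ p=55, q=3
…
i=4: a=2 ⇒ p=239, q=13
…
i=6: a=2 ⇒ p=17631, q=959
i=7: a=1 ⇒ p=26327, q=1432
i=8: a=1 ⇒ p=43958, q=2391
i=9: a=2 ⇒ p=114243, q=6214
fundamental: x₁=114243, y₁=6214  (since 13051463049 − 338·38613796 = 1)
n=2: (114243,6214)∘(114243,6214) = (114243·114243+338·6214·6214, 114243·6214+6214·114243) = (26102926097,1419812004)
n=3: (26102926097,1419812004)∘(114243,6214) = (114243·26102926097+338·6214·1419812004, 114243·1419812004+6214·26102926097) = (5964153172084899,324407165539730)

114243 6214
26102926097 1419812004
5964153172084899 324407165539730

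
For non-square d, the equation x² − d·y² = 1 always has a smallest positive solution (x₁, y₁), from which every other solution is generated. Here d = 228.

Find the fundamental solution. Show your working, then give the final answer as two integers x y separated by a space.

151 10

√228 → a₀=15, period (10,30); ℓ=2 even so k=1
k=0  a_k=15  p_k/q_k = 15/1
k=1  a_k=10  p_k/q_k = 151/10
fundamental: x₁=151, y₁=10  (since 22801 − 228·100 = 1)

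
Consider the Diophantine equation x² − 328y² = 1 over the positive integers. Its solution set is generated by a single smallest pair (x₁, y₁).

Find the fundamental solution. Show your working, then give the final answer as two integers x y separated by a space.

√328 → a₀=18, period (9,36); ℓ=2 even so k=1
step 0: (18, 1)  from 18·(1,0) + (0,1)
step 1: (163, 9)  from 9·(18,1) + (1,0)
→ (163, 9).  Check: 163²=26569, 328·9²=26568, difference 1.

163 9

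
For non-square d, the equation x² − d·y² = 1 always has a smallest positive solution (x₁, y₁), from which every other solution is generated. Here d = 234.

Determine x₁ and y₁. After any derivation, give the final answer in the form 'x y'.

5201 340

√234 → a₀=15, period (3,2,1,2,1,2,3,30); ℓ=8 even so k=7
k=0  a_k=15  p_k/q_k = 15/1
k=1  a_k=3  p_k/q_k = 46/3
k=2  a_k=2  p_k/q_k = 107/7
…
k=5  a_k=1  p_k/q_k = 566/37
k=6  a_k=2  p_k/q_k = 1545/101
k=7  a_k=3  p_k/q_k = 5201/340
fundamental: x₁=5201, y₁=340  (since 27050401 − 234·115600 = 1)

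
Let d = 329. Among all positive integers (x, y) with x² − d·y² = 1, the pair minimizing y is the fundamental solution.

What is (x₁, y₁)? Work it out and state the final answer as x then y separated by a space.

d=329: √d = [18; 7,4,2,1,1,4,1,1,2,4,7,36] (ℓ=12, even), read p_11/q_11
a_0=18:  p_0=18·1+0=18,  q_0=18·0+1=1
a_1=7:  p_1=7·18+1=127,  q_1=7·1+0=7
…
a_7=1:  p_7=1·13241+2884=16125,  q_7=1·730+159=889
a_8=1:  p_8=1·16125+13241=29366,  q_8=1·889+730=1619
…
a_10=4:  p_10=4·74857+29366=328794,  q_10=4·4127+1619=18127
a_11=7:  p_11=7·328794+74857=2376415,  q_11=7·18127+4127=131016
fundamental: x₁=2376415, y₁=131016  (since 5647348252225 − 329·17165192256 = 1)

2376415 131016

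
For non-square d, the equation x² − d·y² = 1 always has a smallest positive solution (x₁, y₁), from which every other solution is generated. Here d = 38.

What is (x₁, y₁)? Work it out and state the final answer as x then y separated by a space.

√38 = [6; 6,12, …], period ℓ=2 (even) → k=1
i=0: a=6 ⇒ p=6, q=1
i=1: a=6 ⇒ p=37, q=6
→ (37, 6).  Check: 37²=1369, 38·6²=1368, difference 1.

37 6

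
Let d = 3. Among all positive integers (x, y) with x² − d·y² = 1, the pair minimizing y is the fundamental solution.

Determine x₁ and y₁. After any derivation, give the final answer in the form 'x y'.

2 1

[1; 1,2] for √3; ℓ=2 ⇒ convergent index 1
step 0: (1, 1)  from 1·(1,0) + (0,1)
step 1: (2, 1)  from 1·(1,1) + (1,0)
→ (2, 1).  Check: 2²=4, 3·1²=3, difference 1.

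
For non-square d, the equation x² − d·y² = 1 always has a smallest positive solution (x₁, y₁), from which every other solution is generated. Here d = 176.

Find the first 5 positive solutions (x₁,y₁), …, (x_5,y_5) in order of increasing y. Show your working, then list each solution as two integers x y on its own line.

199 15
79201 5970
31521799 2376045
12545596801 945659940
4993116004999 376370280075

√176 = [13; 3,1,3,26, …], period ℓ=4 (even) → k=3
step 0: (13, 1)  from 13·(1,0) + (0,1)
step 1: (40, 3)  from 3·(13,1) + (1,0)
step 2: (53, 4)  from 1·(40,3) + (13,1)
step 3: (199, 15)  from 3·(53,4) + (40,3)
→ (199, 15).  Check: 199²=39601, 176·15²=39600, difference 1.
(199+15√176)^2 = 79201 + 5970√176
(199+15√176)^3 = 31521799 + 2376045√176
(199+15√176)^4 = 12545596801 + 945659940√176
(199+15√176)^5 = 4993116004999 + 376370280075√176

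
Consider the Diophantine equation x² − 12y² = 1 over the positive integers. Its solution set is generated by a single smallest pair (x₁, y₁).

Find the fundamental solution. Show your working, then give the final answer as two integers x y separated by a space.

7 2

√12 = [3; 2,6, …], period ℓ=2 (even) → k=1
k=0  a_k=3  p_k/q_k = 3/1
k=1  a_k=2  p_k/q_k = 7/2
(x₁, y₁) = (7, 2);  7² − 12·2² = 1 ✓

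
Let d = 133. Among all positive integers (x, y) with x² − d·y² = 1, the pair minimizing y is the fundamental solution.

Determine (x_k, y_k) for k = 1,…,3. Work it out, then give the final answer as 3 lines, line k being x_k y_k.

2588599 224460
13401689565601 1162073863080
69383200415647777399 6016286479789825380

d=133: √d = [11; 1,1,7,5,1,…,1,1,22] (ℓ=16, even), read p_15/q_15
k=0  a_k=11  p_k/q_k = 11/1
k=1  a_k=1  p_k/q_k = 12/1
…
k=3  a_k=7  p_k/q_k = 173/15
k=4  a_k=5  p_k/q_k = 888/77
k=5  a_k=1  p_k/q_k = 1061/92
…
k=7  a_k=1  p_k/q_k = 3010/261
k=8  a_k=2  p_k/q_k = 7969/691
…
k=10  a_k=1  p_k/q_k = 18948/1643
…
k=13  a_k=7  p_k/q_k = 1210008/104921
k=14  a_k=1  p_k/q_k = 1378591/119539
k=15  a_k=1  p_k/q_k = 2588599/224460
→ (2588599, 224460).  Check: 2588599²=6700844782801, 133·224460²=6700844782800, difference 1.
(x_2, y_2) = (2588599·2588599 + 133·224460·224460, 2588599·224460 + 224460·2588599) = (13401689565601, 1162073863080)
(x_3, y_3) = (2588599·13401689565601 + 133·224460·1162073863080, 2588599·1162073863080 + 224460·13401689565601) = (69383200415647777399, 6016286479789825380)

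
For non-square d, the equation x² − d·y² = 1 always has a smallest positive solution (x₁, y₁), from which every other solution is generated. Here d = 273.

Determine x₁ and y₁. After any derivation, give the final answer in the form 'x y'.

d=273: √d = [16; 1,1,10,1,1,32] (ℓ=6, even), read p_5/q_5
a_0=16:  p_0=16·1+0=16,  q_0=16·0+1=1
…
a_4=1:  p_4=1·347+33=380,  q_4=1·21+2=23
a_5=1:  p_5=1·380+347=727,  q_5=1·23+21=44
→ (727, 44).  Check: 727²=528529, 273·44²=528528, difference 1.

727 44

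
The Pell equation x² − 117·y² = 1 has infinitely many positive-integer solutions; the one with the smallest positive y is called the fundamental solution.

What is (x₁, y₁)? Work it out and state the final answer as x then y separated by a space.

649 60

√117 → a₀=10, period (1,4,2,4,1,20); ℓ=6 even so k=5
step 0: (10, 1)  from 10·(1,0) + (0,1)
step 1: (11, 1)  from 1·(10,1) + (1,0)
…
step 4: (530, 49)  from 4·(119,11) + (54,5)
step 5: (649, 60)  from 1·(530,49) + (119,11)
→ (649, 60).  Check: 649²=421201, 117·60²=421200, difference 1.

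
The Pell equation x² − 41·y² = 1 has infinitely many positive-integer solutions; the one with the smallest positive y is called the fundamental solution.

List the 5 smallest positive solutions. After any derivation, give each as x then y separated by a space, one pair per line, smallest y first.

d=41: √d = [6; 2,2,12] (ℓ=3, odd), read p_5/q_5
step 0: (6, 1)  from 6·(1,0) + (0,1)
…
step 4: (826, 129)  from 2·(397,62) + (32,5)
step 5: (2049, 320)  from 2·(826,129) + (397,62)
(x₁, y₁) = (2049, 320);  2049² − 41·320² = 1 ✓
k=2:  x_2 = 2049·2049+41·320·320 = 8396801,  y_2 = 2049·320+320·2049 = 1311360
k=3:  x_3 = 2049·8396801+41·320·1311360 = 34410088449,  y_3 = 2049·1311360+320·8396801 = 5373952960
k=4:  x_4 = 2049·34410088449+41·320·5373952960 = 141012534067201,  y_4 = 2049·5373952960+320·34410088449 = 22022457918720
k=5:  x_5 = 2049·141012534067201+41·320·22022457918720 = 577869330197301249,  y_5 = 2049·22022457918720+320·141012534067201 = 90248027176961600

2049 320
8396801 1311360
34410088449 5373952960
141012534067201 22022457918720
577869330197301249 90248027176961600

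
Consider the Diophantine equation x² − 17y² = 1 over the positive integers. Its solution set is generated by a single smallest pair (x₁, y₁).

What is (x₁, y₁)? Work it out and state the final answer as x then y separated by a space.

d=17: √d = [4; 8] (ℓ=1, odd), read p_1/q_1
k=0  a_k=4  p_k/q_k = 4/1
k=1  a_k=8  p_k/q_k = 33/8
(x₁, y₁) = (33, 8);  33² − 17·8² = 1 ✓

33 8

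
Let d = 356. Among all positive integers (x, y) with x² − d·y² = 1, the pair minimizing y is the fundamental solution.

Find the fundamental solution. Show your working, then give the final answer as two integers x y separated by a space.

d=356: √d = [18; 1,6,1,1,2,…,6,1,36] (ℓ=14, even), read p_13/q_13
a_0=18:  p_0=18·1+0=18,  q_0=18·0+1=1
…
a_3=1:  p_3=1·132+19=151,  q_3=1·7+1=8
…
a_12=6:  p_12=6·66019+37868=433982,  q_12=6·3499+2007=23001
a_13=1:  p_13=1·433982+66019=500001,  q_13=1·23001+3499=26500
(x₁, y₁) = (500001, 26500);  500001² − 356·26500² = 1 ✓

500001 26500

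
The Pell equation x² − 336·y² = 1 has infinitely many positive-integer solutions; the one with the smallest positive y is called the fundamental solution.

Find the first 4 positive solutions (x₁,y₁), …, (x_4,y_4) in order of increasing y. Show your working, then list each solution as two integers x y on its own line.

d=336: √d = [18; 3,36] (ℓ=2, even), read p_1/q_1
a_0=18:  p_0=18·1+0=18,  q_0=18·0+1=1
a_1=3:  p_1=3·18+1=55,  q_1=3·1+0=3
fundamental: x₁=55, y₁=3  (since 3025 − 336·9 = 1)
n=2: (55,3)∘(55,3) = (55·55+336·3·3, 55·3+3·55) = (6049,330)
n=3: (6049,330)∘(55,3) = (55·6049+336·3·330, 55·330+3·6049) = (665335,36297)
n=4: (665335,36297)∘(55,3) = (55·665335+336·3·36297, 55·36297+3·665335) = (73180801,3992340)

55 3
6049 330
665335 36297
73180801 3992340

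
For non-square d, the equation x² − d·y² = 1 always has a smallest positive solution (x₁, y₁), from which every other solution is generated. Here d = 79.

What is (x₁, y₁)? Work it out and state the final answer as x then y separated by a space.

[8; 1,7,1,16] for √79; ℓ=4 ⇒ convergent index 3
k=0  a_k=8  p_k/q_k = 8/1
k=1  a_k=1  p_k/q_k = 9/1
k=2  a_k=7  p_k/q_k = 71/8
k=3  a_k=1  p_k/q_k = 80/9
→ (80, 9).  Check: 80²=6400, 79·9²=6399, difference 1.

80 9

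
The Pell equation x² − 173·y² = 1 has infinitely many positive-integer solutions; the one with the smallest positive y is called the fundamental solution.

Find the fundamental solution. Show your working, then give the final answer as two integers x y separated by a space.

2499849 190060

√173 = [13; 6,1,1,6,26, …], period ℓ=5 (odd) → k=9
step 0: (13, 1)  from 13·(1,0) + (0,1)
…
step 2: (92, 7)  from 1·(79,6) + (13,1)
step 3: (171, 13)  from 1·(92,7) + (79,6)
…
step 8: (382343, 29069)  from 1·(205791,15646) + (176552,13423)
step 9: (2499849, 190060)  from 6·(382343,29069) + (205791,15646)
fundamental: x₁=2499849, y₁=190060  (since 6249245022801 − 173·36122803600 = 1)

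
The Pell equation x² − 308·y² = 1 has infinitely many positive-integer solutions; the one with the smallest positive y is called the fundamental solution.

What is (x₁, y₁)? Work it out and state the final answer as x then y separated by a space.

d=308: √d = [17; 1,1,4,1,1,34] (ℓ=6, even), read p_5/q_5
a_0=17:  p_0=17·1+0=17,  q_0=17·0+1=1
…
a_4=1:  p_4=1·158+35=193,  q_4=1·9+2=11
a_5=1:  p_5=1·193+158=351,  q_5=1·11+9=20
fundamental: x₁=351, y₁=20  (since 123201 − 308·400 = 1)

351 20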